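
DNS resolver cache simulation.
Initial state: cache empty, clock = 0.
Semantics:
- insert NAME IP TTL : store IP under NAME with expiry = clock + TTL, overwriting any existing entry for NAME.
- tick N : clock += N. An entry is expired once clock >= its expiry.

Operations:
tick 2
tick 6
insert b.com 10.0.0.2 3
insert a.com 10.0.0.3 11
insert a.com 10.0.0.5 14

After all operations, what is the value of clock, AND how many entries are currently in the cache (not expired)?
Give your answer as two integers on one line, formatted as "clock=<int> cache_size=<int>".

Answer: clock=8 cache_size=2

Derivation:
Op 1: tick 2 -> clock=2.
Op 2: tick 6 -> clock=8.
Op 3: insert b.com -> 10.0.0.2 (expiry=8+3=11). clock=8
Op 4: insert a.com -> 10.0.0.3 (expiry=8+11=19). clock=8
Op 5: insert a.com -> 10.0.0.5 (expiry=8+14=22). clock=8
Final clock = 8
Final cache (unexpired): {a.com,b.com} -> size=2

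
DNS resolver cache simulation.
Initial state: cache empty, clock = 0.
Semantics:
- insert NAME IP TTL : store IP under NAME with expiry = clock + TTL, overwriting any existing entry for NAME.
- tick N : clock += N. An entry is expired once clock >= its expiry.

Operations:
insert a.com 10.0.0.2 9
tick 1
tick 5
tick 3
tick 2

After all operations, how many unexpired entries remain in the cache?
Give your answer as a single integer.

Op 1: insert a.com -> 10.0.0.2 (expiry=0+9=9). clock=0
Op 2: tick 1 -> clock=1.
Op 3: tick 5 -> clock=6.
Op 4: tick 3 -> clock=9. purged={a.com}
Op 5: tick 2 -> clock=11.
Final cache (unexpired): {} -> size=0

Answer: 0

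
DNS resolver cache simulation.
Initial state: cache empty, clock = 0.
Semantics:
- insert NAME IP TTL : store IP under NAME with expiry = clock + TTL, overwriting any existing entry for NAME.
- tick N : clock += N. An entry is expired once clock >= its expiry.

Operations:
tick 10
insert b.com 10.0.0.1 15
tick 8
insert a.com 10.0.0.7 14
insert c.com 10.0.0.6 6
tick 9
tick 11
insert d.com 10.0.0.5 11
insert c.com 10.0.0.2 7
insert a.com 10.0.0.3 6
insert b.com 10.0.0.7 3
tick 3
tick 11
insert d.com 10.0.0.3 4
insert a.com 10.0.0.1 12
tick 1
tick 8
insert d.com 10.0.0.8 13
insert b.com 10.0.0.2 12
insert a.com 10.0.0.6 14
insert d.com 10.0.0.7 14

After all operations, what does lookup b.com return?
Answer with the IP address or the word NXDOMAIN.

Answer: 10.0.0.2

Derivation:
Op 1: tick 10 -> clock=10.
Op 2: insert b.com -> 10.0.0.1 (expiry=10+15=25). clock=10
Op 3: tick 8 -> clock=18.
Op 4: insert a.com -> 10.0.0.7 (expiry=18+14=32). clock=18
Op 5: insert c.com -> 10.0.0.6 (expiry=18+6=24). clock=18
Op 6: tick 9 -> clock=27. purged={b.com,c.com}
Op 7: tick 11 -> clock=38. purged={a.com}
Op 8: insert d.com -> 10.0.0.5 (expiry=38+11=49). clock=38
Op 9: insert c.com -> 10.0.0.2 (expiry=38+7=45). clock=38
Op 10: insert a.com -> 10.0.0.3 (expiry=38+6=44). clock=38
Op 11: insert b.com -> 10.0.0.7 (expiry=38+3=41). clock=38
Op 12: tick 3 -> clock=41. purged={b.com}
Op 13: tick 11 -> clock=52. purged={a.com,c.com,d.com}
Op 14: insert d.com -> 10.0.0.3 (expiry=52+4=56). clock=52
Op 15: insert a.com -> 10.0.0.1 (expiry=52+12=64). clock=52
Op 16: tick 1 -> clock=53.
Op 17: tick 8 -> clock=61. purged={d.com}
Op 18: insert d.com -> 10.0.0.8 (expiry=61+13=74). clock=61
Op 19: insert b.com -> 10.0.0.2 (expiry=61+12=73). clock=61
Op 20: insert a.com -> 10.0.0.6 (expiry=61+14=75). clock=61
Op 21: insert d.com -> 10.0.0.7 (expiry=61+14=75). clock=61
lookup b.com: present, ip=10.0.0.2 expiry=73 > clock=61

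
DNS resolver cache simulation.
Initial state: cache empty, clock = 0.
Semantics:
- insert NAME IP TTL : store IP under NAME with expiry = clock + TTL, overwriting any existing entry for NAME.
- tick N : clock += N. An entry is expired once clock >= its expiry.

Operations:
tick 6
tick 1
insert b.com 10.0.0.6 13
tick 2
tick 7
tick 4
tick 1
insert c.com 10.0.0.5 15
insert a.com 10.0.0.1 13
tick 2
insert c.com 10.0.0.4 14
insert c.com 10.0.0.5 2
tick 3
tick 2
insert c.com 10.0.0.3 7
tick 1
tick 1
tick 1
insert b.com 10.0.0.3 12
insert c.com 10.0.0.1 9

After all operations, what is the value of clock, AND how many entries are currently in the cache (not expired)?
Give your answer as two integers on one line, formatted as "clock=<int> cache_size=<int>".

Op 1: tick 6 -> clock=6.
Op 2: tick 1 -> clock=7.
Op 3: insert b.com -> 10.0.0.6 (expiry=7+13=20). clock=7
Op 4: tick 2 -> clock=9.
Op 5: tick 7 -> clock=16.
Op 6: tick 4 -> clock=20. purged={b.com}
Op 7: tick 1 -> clock=21.
Op 8: insert c.com -> 10.0.0.5 (expiry=21+15=36). clock=21
Op 9: insert a.com -> 10.0.0.1 (expiry=21+13=34). clock=21
Op 10: tick 2 -> clock=23.
Op 11: insert c.com -> 10.0.0.4 (expiry=23+14=37). clock=23
Op 12: insert c.com -> 10.0.0.5 (expiry=23+2=25). clock=23
Op 13: tick 3 -> clock=26. purged={c.com}
Op 14: tick 2 -> clock=28.
Op 15: insert c.com -> 10.0.0.3 (expiry=28+7=35). clock=28
Op 16: tick 1 -> clock=29.
Op 17: tick 1 -> clock=30.
Op 18: tick 1 -> clock=31.
Op 19: insert b.com -> 10.0.0.3 (expiry=31+12=43). clock=31
Op 20: insert c.com -> 10.0.0.1 (expiry=31+9=40). clock=31
Final clock = 31
Final cache (unexpired): {a.com,b.com,c.com} -> size=3

Answer: clock=31 cache_size=3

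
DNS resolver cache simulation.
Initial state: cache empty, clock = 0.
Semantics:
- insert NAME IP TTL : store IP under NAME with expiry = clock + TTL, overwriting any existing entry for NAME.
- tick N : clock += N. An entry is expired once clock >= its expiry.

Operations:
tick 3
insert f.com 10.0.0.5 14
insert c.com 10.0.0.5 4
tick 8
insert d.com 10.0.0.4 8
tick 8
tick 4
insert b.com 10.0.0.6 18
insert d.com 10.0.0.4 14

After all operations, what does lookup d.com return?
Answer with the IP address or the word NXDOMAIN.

Answer: 10.0.0.4

Derivation:
Op 1: tick 3 -> clock=3.
Op 2: insert f.com -> 10.0.0.5 (expiry=3+14=17). clock=3
Op 3: insert c.com -> 10.0.0.5 (expiry=3+4=7). clock=3
Op 4: tick 8 -> clock=11. purged={c.com}
Op 5: insert d.com -> 10.0.0.4 (expiry=11+8=19). clock=11
Op 6: tick 8 -> clock=19. purged={d.com,f.com}
Op 7: tick 4 -> clock=23.
Op 8: insert b.com -> 10.0.0.6 (expiry=23+18=41). clock=23
Op 9: insert d.com -> 10.0.0.4 (expiry=23+14=37). clock=23
lookup d.com: present, ip=10.0.0.4 expiry=37 > clock=23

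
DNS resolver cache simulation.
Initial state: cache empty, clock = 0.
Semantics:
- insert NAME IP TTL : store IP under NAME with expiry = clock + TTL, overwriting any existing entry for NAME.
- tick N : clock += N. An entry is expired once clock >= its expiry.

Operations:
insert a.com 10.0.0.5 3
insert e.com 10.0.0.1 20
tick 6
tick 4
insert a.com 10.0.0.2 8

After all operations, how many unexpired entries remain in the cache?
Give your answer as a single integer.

Op 1: insert a.com -> 10.0.0.5 (expiry=0+3=3). clock=0
Op 2: insert e.com -> 10.0.0.1 (expiry=0+20=20). clock=0
Op 3: tick 6 -> clock=6. purged={a.com}
Op 4: tick 4 -> clock=10.
Op 5: insert a.com -> 10.0.0.2 (expiry=10+8=18). clock=10
Final cache (unexpired): {a.com,e.com} -> size=2

Answer: 2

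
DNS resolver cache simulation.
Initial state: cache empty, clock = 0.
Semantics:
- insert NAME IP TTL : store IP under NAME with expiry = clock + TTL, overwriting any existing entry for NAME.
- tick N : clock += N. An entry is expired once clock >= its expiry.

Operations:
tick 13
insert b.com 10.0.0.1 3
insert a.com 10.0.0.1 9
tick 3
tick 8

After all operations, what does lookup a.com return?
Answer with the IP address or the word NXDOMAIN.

Answer: NXDOMAIN

Derivation:
Op 1: tick 13 -> clock=13.
Op 2: insert b.com -> 10.0.0.1 (expiry=13+3=16). clock=13
Op 3: insert a.com -> 10.0.0.1 (expiry=13+9=22). clock=13
Op 4: tick 3 -> clock=16. purged={b.com}
Op 5: tick 8 -> clock=24. purged={a.com}
lookup a.com: not in cache (expired or never inserted)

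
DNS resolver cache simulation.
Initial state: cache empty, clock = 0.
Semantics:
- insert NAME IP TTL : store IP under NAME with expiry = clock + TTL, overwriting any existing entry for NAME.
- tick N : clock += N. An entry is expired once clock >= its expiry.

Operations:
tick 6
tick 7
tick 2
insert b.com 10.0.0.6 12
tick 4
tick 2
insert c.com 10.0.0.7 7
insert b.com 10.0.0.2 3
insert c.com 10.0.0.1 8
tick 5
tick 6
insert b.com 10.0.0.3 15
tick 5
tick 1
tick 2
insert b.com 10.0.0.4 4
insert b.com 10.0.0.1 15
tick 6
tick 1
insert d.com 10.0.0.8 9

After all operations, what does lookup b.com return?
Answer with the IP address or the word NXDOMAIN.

Op 1: tick 6 -> clock=6.
Op 2: tick 7 -> clock=13.
Op 3: tick 2 -> clock=15.
Op 4: insert b.com -> 10.0.0.6 (expiry=15+12=27). clock=15
Op 5: tick 4 -> clock=19.
Op 6: tick 2 -> clock=21.
Op 7: insert c.com -> 10.0.0.7 (expiry=21+7=28). clock=21
Op 8: insert b.com -> 10.0.0.2 (expiry=21+3=24). clock=21
Op 9: insert c.com -> 10.0.0.1 (expiry=21+8=29). clock=21
Op 10: tick 5 -> clock=26. purged={b.com}
Op 11: tick 6 -> clock=32. purged={c.com}
Op 12: insert b.com -> 10.0.0.3 (expiry=32+15=47). clock=32
Op 13: tick 5 -> clock=37.
Op 14: tick 1 -> clock=38.
Op 15: tick 2 -> clock=40.
Op 16: insert b.com -> 10.0.0.4 (expiry=40+4=44). clock=40
Op 17: insert b.com -> 10.0.0.1 (expiry=40+15=55). clock=40
Op 18: tick 6 -> clock=46.
Op 19: tick 1 -> clock=47.
Op 20: insert d.com -> 10.0.0.8 (expiry=47+9=56). clock=47
lookup b.com: present, ip=10.0.0.1 expiry=55 > clock=47

Answer: 10.0.0.1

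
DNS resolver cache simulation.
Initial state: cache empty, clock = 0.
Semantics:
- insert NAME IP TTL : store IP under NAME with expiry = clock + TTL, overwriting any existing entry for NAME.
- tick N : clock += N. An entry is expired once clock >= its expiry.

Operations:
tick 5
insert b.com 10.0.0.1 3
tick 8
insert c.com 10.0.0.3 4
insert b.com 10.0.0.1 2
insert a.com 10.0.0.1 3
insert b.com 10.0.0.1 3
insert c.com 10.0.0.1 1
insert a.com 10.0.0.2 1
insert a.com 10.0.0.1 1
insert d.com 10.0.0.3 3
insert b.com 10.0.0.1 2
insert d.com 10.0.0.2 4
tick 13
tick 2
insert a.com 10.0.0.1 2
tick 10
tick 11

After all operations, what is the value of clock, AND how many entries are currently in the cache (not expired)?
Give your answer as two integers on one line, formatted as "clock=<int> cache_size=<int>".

Answer: clock=49 cache_size=0

Derivation:
Op 1: tick 5 -> clock=5.
Op 2: insert b.com -> 10.0.0.1 (expiry=5+3=8). clock=5
Op 3: tick 8 -> clock=13. purged={b.com}
Op 4: insert c.com -> 10.0.0.3 (expiry=13+4=17). clock=13
Op 5: insert b.com -> 10.0.0.1 (expiry=13+2=15). clock=13
Op 6: insert a.com -> 10.0.0.1 (expiry=13+3=16). clock=13
Op 7: insert b.com -> 10.0.0.1 (expiry=13+3=16). clock=13
Op 8: insert c.com -> 10.0.0.1 (expiry=13+1=14). clock=13
Op 9: insert a.com -> 10.0.0.2 (expiry=13+1=14). clock=13
Op 10: insert a.com -> 10.0.0.1 (expiry=13+1=14). clock=13
Op 11: insert d.com -> 10.0.0.3 (expiry=13+3=16). clock=13
Op 12: insert b.com -> 10.0.0.1 (expiry=13+2=15). clock=13
Op 13: insert d.com -> 10.0.0.2 (expiry=13+4=17). clock=13
Op 14: tick 13 -> clock=26. purged={a.com,b.com,c.com,d.com}
Op 15: tick 2 -> clock=28.
Op 16: insert a.com -> 10.0.0.1 (expiry=28+2=30). clock=28
Op 17: tick 10 -> clock=38. purged={a.com}
Op 18: tick 11 -> clock=49.
Final clock = 49
Final cache (unexpired): {} -> size=0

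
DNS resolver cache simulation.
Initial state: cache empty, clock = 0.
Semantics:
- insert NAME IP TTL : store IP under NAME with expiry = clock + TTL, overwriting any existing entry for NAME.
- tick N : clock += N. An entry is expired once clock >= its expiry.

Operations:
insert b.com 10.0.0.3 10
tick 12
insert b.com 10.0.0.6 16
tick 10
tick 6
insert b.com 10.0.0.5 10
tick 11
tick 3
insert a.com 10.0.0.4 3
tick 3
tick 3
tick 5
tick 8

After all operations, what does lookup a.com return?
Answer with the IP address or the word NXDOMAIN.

Op 1: insert b.com -> 10.0.0.3 (expiry=0+10=10). clock=0
Op 2: tick 12 -> clock=12. purged={b.com}
Op 3: insert b.com -> 10.0.0.6 (expiry=12+16=28). clock=12
Op 4: tick 10 -> clock=22.
Op 5: tick 6 -> clock=28. purged={b.com}
Op 6: insert b.com -> 10.0.0.5 (expiry=28+10=38). clock=28
Op 7: tick 11 -> clock=39. purged={b.com}
Op 8: tick 3 -> clock=42.
Op 9: insert a.com -> 10.0.0.4 (expiry=42+3=45). clock=42
Op 10: tick 3 -> clock=45. purged={a.com}
Op 11: tick 3 -> clock=48.
Op 12: tick 5 -> clock=53.
Op 13: tick 8 -> clock=61.
lookup a.com: not in cache (expired or never inserted)

Answer: NXDOMAIN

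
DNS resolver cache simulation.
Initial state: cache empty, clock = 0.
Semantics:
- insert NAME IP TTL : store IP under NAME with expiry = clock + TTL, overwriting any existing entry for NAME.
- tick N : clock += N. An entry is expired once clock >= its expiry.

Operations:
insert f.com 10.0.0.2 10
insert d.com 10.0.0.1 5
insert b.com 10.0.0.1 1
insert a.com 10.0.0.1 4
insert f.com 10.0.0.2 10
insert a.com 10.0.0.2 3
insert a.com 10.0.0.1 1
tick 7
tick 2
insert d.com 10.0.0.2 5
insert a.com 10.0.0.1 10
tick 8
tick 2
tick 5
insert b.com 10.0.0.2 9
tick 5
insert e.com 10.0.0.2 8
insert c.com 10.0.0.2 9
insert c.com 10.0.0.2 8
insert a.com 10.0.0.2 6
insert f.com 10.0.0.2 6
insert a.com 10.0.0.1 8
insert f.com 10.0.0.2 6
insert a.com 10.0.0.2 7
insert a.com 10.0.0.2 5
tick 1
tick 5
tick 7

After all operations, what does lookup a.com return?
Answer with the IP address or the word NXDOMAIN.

Answer: NXDOMAIN

Derivation:
Op 1: insert f.com -> 10.0.0.2 (expiry=0+10=10). clock=0
Op 2: insert d.com -> 10.0.0.1 (expiry=0+5=5). clock=0
Op 3: insert b.com -> 10.0.0.1 (expiry=0+1=1). clock=0
Op 4: insert a.com -> 10.0.0.1 (expiry=0+4=4). clock=0
Op 5: insert f.com -> 10.0.0.2 (expiry=0+10=10). clock=0
Op 6: insert a.com -> 10.0.0.2 (expiry=0+3=3). clock=0
Op 7: insert a.com -> 10.0.0.1 (expiry=0+1=1). clock=0
Op 8: tick 7 -> clock=7. purged={a.com,b.com,d.com}
Op 9: tick 2 -> clock=9.
Op 10: insert d.com -> 10.0.0.2 (expiry=9+5=14). clock=9
Op 11: insert a.com -> 10.0.0.1 (expiry=9+10=19). clock=9
Op 12: tick 8 -> clock=17. purged={d.com,f.com}
Op 13: tick 2 -> clock=19. purged={a.com}
Op 14: tick 5 -> clock=24.
Op 15: insert b.com -> 10.0.0.2 (expiry=24+9=33). clock=24
Op 16: tick 5 -> clock=29.
Op 17: insert e.com -> 10.0.0.2 (expiry=29+8=37). clock=29
Op 18: insert c.com -> 10.0.0.2 (expiry=29+9=38). clock=29
Op 19: insert c.com -> 10.0.0.2 (expiry=29+8=37). clock=29
Op 20: insert a.com -> 10.0.0.2 (expiry=29+6=35). clock=29
Op 21: insert f.com -> 10.0.0.2 (expiry=29+6=35). clock=29
Op 22: insert a.com -> 10.0.0.1 (expiry=29+8=37). clock=29
Op 23: insert f.com -> 10.0.0.2 (expiry=29+6=35). clock=29
Op 24: insert a.com -> 10.0.0.2 (expiry=29+7=36). clock=29
Op 25: insert a.com -> 10.0.0.2 (expiry=29+5=34). clock=29
Op 26: tick 1 -> clock=30.
Op 27: tick 5 -> clock=35. purged={a.com,b.com,f.com}
Op 28: tick 7 -> clock=42. purged={c.com,e.com}
lookup a.com: not in cache (expired or never inserted)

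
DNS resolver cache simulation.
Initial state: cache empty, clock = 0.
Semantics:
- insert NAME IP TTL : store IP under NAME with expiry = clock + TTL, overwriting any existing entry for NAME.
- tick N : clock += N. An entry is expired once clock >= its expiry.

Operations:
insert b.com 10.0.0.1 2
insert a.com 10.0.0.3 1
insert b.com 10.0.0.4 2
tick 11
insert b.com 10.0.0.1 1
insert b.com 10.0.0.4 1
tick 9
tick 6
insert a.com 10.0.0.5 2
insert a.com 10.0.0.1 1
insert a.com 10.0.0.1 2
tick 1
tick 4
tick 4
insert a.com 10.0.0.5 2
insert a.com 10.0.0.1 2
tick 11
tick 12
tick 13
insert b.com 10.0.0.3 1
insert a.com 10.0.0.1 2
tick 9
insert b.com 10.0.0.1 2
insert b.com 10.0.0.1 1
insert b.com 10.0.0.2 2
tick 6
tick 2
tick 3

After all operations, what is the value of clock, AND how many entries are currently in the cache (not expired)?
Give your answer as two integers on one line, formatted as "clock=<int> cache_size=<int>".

Answer: clock=91 cache_size=0

Derivation:
Op 1: insert b.com -> 10.0.0.1 (expiry=0+2=2). clock=0
Op 2: insert a.com -> 10.0.0.3 (expiry=0+1=1). clock=0
Op 3: insert b.com -> 10.0.0.4 (expiry=0+2=2). clock=0
Op 4: tick 11 -> clock=11. purged={a.com,b.com}
Op 5: insert b.com -> 10.0.0.1 (expiry=11+1=12). clock=11
Op 6: insert b.com -> 10.0.0.4 (expiry=11+1=12). clock=11
Op 7: tick 9 -> clock=20. purged={b.com}
Op 8: tick 6 -> clock=26.
Op 9: insert a.com -> 10.0.0.5 (expiry=26+2=28). clock=26
Op 10: insert a.com -> 10.0.0.1 (expiry=26+1=27). clock=26
Op 11: insert a.com -> 10.0.0.1 (expiry=26+2=28). clock=26
Op 12: tick 1 -> clock=27.
Op 13: tick 4 -> clock=31. purged={a.com}
Op 14: tick 4 -> clock=35.
Op 15: insert a.com -> 10.0.0.5 (expiry=35+2=37). clock=35
Op 16: insert a.com -> 10.0.0.1 (expiry=35+2=37). clock=35
Op 17: tick 11 -> clock=46. purged={a.com}
Op 18: tick 12 -> clock=58.
Op 19: tick 13 -> clock=71.
Op 20: insert b.com -> 10.0.0.3 (expiry=71+1=72). clock=71
Op 21: insert a.com -> 10.0.0.1 (expiry=71+2=73). clock=71
Op 22: tick 9 -> clock=80. purged={a.com,b.com}
Op 23: insert b.com -> 10.0.0.1 (expiry=80+2=82). clock=80
Op 24: insert b.com -> 10.0.0.1 (expiry=80+1=81). clock=80
Op 25: insert b.com -> 10.0.0.2 (expiry=80+2=82). clock=80
Op 26: tick 6 -> clock=86. purged={b.com}
Op 27: tick 2 -> clock=88.
Op 28: tick 3 -> clock=91.
Final clock = 91
Final cache (unexpired): {} -> size=0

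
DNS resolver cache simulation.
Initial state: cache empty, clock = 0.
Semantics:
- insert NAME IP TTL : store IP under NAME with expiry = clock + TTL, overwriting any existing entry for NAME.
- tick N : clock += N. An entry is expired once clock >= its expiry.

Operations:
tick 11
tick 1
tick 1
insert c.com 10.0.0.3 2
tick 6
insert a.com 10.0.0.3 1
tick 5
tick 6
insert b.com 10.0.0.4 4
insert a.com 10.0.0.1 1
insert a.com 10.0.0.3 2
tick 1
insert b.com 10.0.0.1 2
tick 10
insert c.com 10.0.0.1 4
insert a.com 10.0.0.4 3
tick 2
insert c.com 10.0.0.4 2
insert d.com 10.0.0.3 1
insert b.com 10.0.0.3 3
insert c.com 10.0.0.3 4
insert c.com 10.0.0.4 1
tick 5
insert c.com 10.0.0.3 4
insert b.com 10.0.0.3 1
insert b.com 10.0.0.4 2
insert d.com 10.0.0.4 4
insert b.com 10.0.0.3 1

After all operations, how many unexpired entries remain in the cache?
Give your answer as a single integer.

Answer: 3

Derivation:
Op 1: tick 11 -> clock=11.
Op 2: tick 1 -> clock=12.
Op 3: tick 1 -> clock=13.
Op 4: insert c.com -> 10.0.0.3 (expiry=13+2=15). clock=13
Op 5: tick 6 -> clock=19. purged={c.com}
Op 6: insert a.com -> 10.0.0.3 (expiry=19+1=20). clock=19
Op 7: tick 5 -> clock=24. purged={a.com}
Op 8: tick 6 -> clock=30.
Op 9: insert b.com -> 10.0.0.4 (expiry=30+4=34). clock=30
Op 10: insert a.com -> 10.0.0.1 (expiry=30+1=31). clock=30
Op 11: insert a.com -> 10.0.0.3 (expiry=30+2=32). clock=30
Op 12: tick 1 -> clock=31.
Op 13: insert b.com -> 10.0.0.1 (expiry=31+2=33). clock=31
Op 14: tick 10 -> clock=41. purged={a.com,b.com}
Op 15: insert c.com -> 10.0.0.1 (expiry=41+4=45). clock=41
Op 16: insert a.com -> 10.0.0.4 (expiry=41+3=44). clock=41
Op 17: tick 2 -> clock=43.
Op 18: insert c.com -> 10.0.0.4 (expiry=43+2=45). clock=43
Op 19: insert d.com -> 10.0.0.3 (expiry=43+1=44). clock=43
Op 20: insert b.com -> 10.0.0.3 (expiry=43+3=46). clock=43
Op 21: insert c.com -> 10.0.0.3 (expiry=43+4=47). clock=43
Op 22: insert c.com -> 10.0.0.4 (expiry=43+1=44). clock=43
Op 23: tick 5 -> clock=48. purged={a.com,b.com,c.com,d.com}
Op 24: insert c.com -> 10.0.0.3 (expiry=48+4=52). clock=48
Op 25: insert b.com -> 10.0.0.3 (expiry=48+1=49). clock=48
Op 26: insert b.com -> 10.0.0.4 (expiry=48+2=50). clock=48
Op 27: insert d.com -> 10.0.0.4 (expiry=48+4=52). clock=48
Op 28: insert b.com -> 10.0.0.3 (expiry=48+1=49). clock=48
Final cache (unexpired): {b.com,c.com,d.com} -> size=3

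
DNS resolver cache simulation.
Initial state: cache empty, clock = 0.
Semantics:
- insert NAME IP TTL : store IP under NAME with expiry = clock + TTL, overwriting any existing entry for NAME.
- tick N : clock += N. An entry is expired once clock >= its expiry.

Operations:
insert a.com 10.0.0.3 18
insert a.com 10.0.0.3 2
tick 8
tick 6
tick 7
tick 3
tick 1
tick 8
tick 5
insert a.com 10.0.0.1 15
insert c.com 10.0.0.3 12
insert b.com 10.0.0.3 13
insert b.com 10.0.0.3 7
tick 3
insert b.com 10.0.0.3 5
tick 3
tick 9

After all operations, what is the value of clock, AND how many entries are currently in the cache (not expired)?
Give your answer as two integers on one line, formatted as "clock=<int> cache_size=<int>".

Answer: clock=53 cache_size=0

Derivation:
Op 1: insert a.com -> 10.0.0.3 (expiry=0+18=18). clock=0
Op 2: insert a.com -> 10.0.0.3 (expiry=0+2=2). clock=0
Op 3: tick 8 -> clock=8. purged={a.com}
Op 4: tick 6 -> clock=14.
Op 5: tick 7 -> clock=21.
Op 6: tick 3 -> clock=24.
Op 7: tick 1 -> clock=25.
Op 8: tick 8 -> clock=33.
Op 9: tick 5 -> clock=38.
Op 10: insert a.com -> 10.0.0.1 (expiry=38+15=53). clock=38
Op 11: insert c.com -> 10.0.0.3 (expiry=38+12=50). clock=38
Op 12: insert b.com -> 10.0.0.3 (expiry=38+13=51). clock=38
Op 13: insert b.com -> 10.0.0.3 (expiry=38+7=45). clock=38
Op 14: tick 3 -> clock=41.
Op 15: insert b.com -> 10.0.0.3 (expiry=41+5=46). clock=41
Op 16: tick 3 -> clock=44.
Op 17: tick 9 -> clock=53. purged={a.com,b.com,c.com}
Final clock = 53
Final cache (unexpired): {} -> size=0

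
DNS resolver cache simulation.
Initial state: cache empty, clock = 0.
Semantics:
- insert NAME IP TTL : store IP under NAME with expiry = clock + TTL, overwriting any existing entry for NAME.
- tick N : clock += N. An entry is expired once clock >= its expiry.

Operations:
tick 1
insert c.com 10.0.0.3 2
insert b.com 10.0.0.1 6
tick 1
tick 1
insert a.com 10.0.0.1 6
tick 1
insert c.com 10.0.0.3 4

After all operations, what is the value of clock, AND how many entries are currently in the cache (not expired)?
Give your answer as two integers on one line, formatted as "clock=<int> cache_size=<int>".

Op 1: tick 1 -> clock=1.
Op 2: insert c.com -> 10.0.0.3 (expiry=1+2=3). clock=1
Op 3: insert b.com -> 10.0.0.1 (expiry=1+6=7). clock=1
Op 4: tick 1 -> clock=2.
Op 5: tick 1 -> clock=3. purged={c.com}
Op 6: insert a.com -> 10.0.0.1 (expiry=3+6=9). clock=3
Op 7: tick 1 -> clock=4.
Op 8: insert c.com -> 10.0.0.3 (expiry=4+4=8). clock=4
Final clock = 4
Final cache (unexpired): {a.com,b.com,c.com} -> size=3

Answer: clock=4 cache_size=3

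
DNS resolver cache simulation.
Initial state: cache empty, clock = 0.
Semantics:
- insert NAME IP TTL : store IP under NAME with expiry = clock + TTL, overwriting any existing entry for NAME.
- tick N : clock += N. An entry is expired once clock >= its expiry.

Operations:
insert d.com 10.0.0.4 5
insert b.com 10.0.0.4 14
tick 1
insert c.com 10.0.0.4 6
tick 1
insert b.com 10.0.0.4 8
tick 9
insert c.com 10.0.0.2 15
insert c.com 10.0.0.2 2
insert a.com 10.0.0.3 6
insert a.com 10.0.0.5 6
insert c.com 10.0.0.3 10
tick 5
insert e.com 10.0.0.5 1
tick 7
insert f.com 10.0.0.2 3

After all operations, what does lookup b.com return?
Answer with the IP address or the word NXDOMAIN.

Op 1: insert d.com -> 10.0.0.4 (expiry=0+5=5). clock=0
Op 2: insert b.com -> 10.0.0.4 (expiry=0+14=14). clock=0
Op 3: tick 1 -> clock=1.
Op 4: insert c.com -> 10.0.0.4 (expiry=1+6=7). clock=1
Op 5: tick 1 -> clock=2.
Op 6: insert b.com -> 10.0.0.4 (expiry=2+8=10). clock=2
Op 7: tick 9 -> clock=11. purged={b.com,c.com,d.com}
Op 8: insert c.com -> 10.0.0.2 (expiry=11+15=26). clock=11
Op 9: insert c.com -> 10.0.0.2 (expiry=11+2=13). clock=11
Op 10: insert a.com -> 10.0.0.3 (expiry=11+6=17). clock=11
Op 11: insert a.com -> 10.0.0.5 (expiry=11+6=17). clock=11
Op 12: insert c.com -> 10.0.0.3 (expiry=11+10=21). clock=11
Op 13: tick 5 -> clock=16.
Op 14: insert e.com -> 10.0.0.5 (expiry=16+1=17). clock=16
Op 15: tick 7 -> clock=23. purged={a.com,c.com,e.com}
Op 16: insert f.com -> 10.0.0.2 (expiry=23+3=26). clock=23
lookup b.com: not in cache (expired or never inserted)

Answer: NXDOMAIN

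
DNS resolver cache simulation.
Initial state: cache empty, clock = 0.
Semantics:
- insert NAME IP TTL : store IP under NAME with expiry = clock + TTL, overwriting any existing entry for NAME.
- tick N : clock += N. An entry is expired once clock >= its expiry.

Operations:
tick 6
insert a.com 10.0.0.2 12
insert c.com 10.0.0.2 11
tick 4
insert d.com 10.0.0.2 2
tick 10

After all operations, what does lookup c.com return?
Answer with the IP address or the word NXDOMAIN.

Op 1: tick 6 -> clock=6.
Op 2: insert a.com -> 10.0.0.2 (expiry=6+12=18). clock=6
Op 3: insert c.com -> 10.0.0.2 (expiry=6+11=17). clock=6
Op 4: tick 4 -> clock=10.
Op 5: insert d.com -> 10.0.0.2 (expiry=10+2=12). clock=10
Op 6: tick 10 -> clock=20. purged={a.com,c.com,d.com}
lookup c.com: not in cache (expired or never inserted)

Answer: NXDOMAIN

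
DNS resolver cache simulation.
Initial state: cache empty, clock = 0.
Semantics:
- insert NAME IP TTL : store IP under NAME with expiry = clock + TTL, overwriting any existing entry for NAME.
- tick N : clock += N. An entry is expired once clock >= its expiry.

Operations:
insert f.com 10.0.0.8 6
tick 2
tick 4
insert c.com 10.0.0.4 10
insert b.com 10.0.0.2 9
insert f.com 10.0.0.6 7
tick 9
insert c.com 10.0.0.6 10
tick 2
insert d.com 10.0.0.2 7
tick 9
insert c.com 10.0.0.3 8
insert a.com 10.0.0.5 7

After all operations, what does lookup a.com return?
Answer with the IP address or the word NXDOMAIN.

Op 1: insert f.com -> 10.0.0.8 (expiry=0+6=6). clock=0
Op 2: tick 2 -> clock=2.
Op 3: tick 4 -> clock=6. purged={f.com}
Op 4: insert c.com -> 10.0.0.4 (expiry=6+10=16). clock=6
Op 5: insert b.com -> 10.0.0.2 (expiry=6+9=15). clock=6
Op 6: insert f.com -> 10.0.0.6 (expiry=6+7=13). clock=6
Op 7: tick 9 -> clock=15. purged={b.com,f.com}
Op 8: insert c.com -> 10.0.0.6 (expiry=15+10=25). clock=15
Op 9: tick 2 -> clock=17.
Op 10: insert d.com -> 10.0.0.2 (expiry=17+7=24). clock=17
Op 11: tick 9 -> clock=26. purged={c.com,d.com}
Op 12: insert c.com -> 10.0.0.3 (expiry=26+8=34). clock=26
Op 13: insert a.com -> 10.0.0.5 (expiry=26+7=33). clock=26
lookup a.com: present, ip=10.0.0.5 expiry=33 > clock=26

Answer: 10.0.0.5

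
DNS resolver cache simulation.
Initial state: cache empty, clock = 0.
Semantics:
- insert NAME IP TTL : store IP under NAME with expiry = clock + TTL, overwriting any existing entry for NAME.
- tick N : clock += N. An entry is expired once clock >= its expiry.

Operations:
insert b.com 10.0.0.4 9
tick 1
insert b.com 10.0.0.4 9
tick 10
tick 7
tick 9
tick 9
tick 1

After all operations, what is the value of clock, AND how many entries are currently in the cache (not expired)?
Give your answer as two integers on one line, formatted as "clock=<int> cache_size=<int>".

Answer: clock=37 cache_size=0

Derivation:
Op 1: insert b.com -> 10.0.0.4 (expiry=0+9=9). clock=0
Op 2: tick 1 -> clock=1.
Op 3: insert b.com -> 10.0.0.4 (expiry=1+9=10). clock=1
Op 4: tick 10 -> clock=11. purged={b.com}
Op 5: tick 7 -> clock=18.
Op 6: tick 9 -> clock=27.
Op 7: tick 9 -> clock=36.
Op 8: tick 1 -> clock=37.
Final clock = 37
Final cache (unexpired): {} -> size=0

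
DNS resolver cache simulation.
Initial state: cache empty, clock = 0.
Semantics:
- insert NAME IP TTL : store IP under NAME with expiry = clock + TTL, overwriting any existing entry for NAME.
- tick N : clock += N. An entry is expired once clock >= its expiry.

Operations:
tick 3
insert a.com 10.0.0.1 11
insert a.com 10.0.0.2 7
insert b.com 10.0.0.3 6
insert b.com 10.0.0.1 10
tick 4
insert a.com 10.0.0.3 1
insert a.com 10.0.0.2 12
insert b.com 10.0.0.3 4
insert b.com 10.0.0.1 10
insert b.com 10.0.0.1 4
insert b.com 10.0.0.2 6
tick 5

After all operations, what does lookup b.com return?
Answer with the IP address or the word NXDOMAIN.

Answer: 10.0.0.2

Derivation:
Op 1: tick 3 -> clock=3.
Op 2: insert a.com -> 10.0.0.1 (expiry=3+11=14). clock=3
Op 3: insert a.com -> 10.0.0.2 (expiry=3+7=10). clock=3
Op 4: insert b.com -> 10.0.0.3 (expiry=3+6=9). clock=3
Op 5: insert b.com -> 10.0.0.1 (expiry=3+10=13). clock=3
Op 6: tick 4 -> clock=7.
Op 7: insert a.com -> 10.0.0.3 (expiry=7+1=8). clock=7
Op 8: insert a.com -> 10.0.0.2 (expiry=7+12=19). clock=7
Op 9: insert b.com -> 10.0.0.3 (expiry=7+4=11). clock=7
Op 10: insert b.com -> 10.0.0.1 (expiry=7+10=17). clock=7
Op 11: insert b.com -> 10.0.0.1 (expiry=7+4=11). clock=7
Op 12: insert b.com -> 10.0.0.2 (expiry=7+6=13). clock=7
Op 13: tick 5 -> clock=12.
lookup b.com: present, ip=10.0.0.2 expiry=13 > clock=12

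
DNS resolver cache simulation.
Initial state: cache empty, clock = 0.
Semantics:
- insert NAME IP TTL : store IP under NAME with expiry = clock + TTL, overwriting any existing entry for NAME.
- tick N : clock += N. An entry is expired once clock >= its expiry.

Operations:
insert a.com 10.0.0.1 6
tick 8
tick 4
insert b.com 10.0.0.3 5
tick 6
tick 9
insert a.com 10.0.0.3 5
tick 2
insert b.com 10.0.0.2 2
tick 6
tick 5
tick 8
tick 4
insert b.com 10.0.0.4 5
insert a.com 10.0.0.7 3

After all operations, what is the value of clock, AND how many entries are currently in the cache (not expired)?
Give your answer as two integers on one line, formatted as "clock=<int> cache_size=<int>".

Op 1: insert a.com -> 10.0.0.1 (expiry=0+6=6). clock=0
Op 2: tick 8 -> clock=8. purged={a.com}
Op 3: tick 4 -> clock=12.
Op 4: insert b.com -> 10.0.0.3 (expiry=12+5=17). clock=12
Op 5: tick 6 -> clock=18. purged={b.com}
Op 6: tick 9 -> clock=27.
Op 7: insert a.com -> 10.0.0.3 (expiry=27+5=32). clock=27
Op 8: tick 2 -> clock=29.
Op 9: insert b.com -> 10.0.0.2 (expiry=29+2=31). clock=29
Op 10: tick 6 -> clock=35. purged={a.com,b.com}
Op 11: tick 5 -> clock=40.
Op 12: tick 8 -> clock=48.
Op 13: tick 4 -> clock=52.
Op 14: insert b.com -> 10.0.0.4 (expiry=52+5=57). clock=52
Op 15: insert a.com -> 10.0.0.7 (expiry=52+3=55). clock=52
Final clock = 52
Final cache (unexpired): {a.com,b.com} -> size=2

Answer: clock=52 cache_size=2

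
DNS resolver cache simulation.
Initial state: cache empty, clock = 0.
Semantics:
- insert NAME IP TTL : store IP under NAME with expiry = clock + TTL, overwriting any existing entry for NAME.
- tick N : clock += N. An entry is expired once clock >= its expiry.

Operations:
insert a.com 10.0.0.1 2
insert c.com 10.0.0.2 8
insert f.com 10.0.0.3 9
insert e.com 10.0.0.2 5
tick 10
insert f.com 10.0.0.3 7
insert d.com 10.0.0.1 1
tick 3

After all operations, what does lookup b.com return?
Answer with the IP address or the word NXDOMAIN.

Answer: NXDOMAIN

Derivation:
Op 1: insert a.com -> 10.0.0.1 (expiry=0+2=2). clock=0
Op 2: insert c.com -> 10.0.0.2 (expiry=0+8=8). clock=0
Op 3: insert f.com -> 10.0.0.3 (expiry=0+9=9). clock=0
Op 4: insert e.com -> 10.0.0.2 (expiry=0+5=5). clock=0
Op 5: tick 10 -> clock=10. purged={a.com,c.com,e.com,f.com}
Op 6: insert f.com -> 10.0.0.3 (expiry=10+7=17). clock=10
Op 7: insert d.com -> 10.0.0.1 (expiry=10+1=11). clock=10
Op 8: tick 3 -> clock=13. purged={d.com}
lookup b.com: not in cache (expired or never inserted)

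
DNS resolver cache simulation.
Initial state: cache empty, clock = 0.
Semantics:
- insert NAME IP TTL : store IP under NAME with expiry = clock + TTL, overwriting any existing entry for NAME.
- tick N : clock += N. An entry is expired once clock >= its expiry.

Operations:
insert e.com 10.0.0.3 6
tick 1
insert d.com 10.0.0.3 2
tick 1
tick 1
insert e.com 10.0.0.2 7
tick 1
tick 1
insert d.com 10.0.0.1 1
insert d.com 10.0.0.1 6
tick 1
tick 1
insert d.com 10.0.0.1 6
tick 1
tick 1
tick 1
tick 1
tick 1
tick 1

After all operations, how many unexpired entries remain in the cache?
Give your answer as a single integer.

Answer: 0

Derivation:
Op 1: insert e.com -> 10.0.0.3 (expiry=0+6=6). clock=0
Op 2: tick 1 -> clock=1.
Op 3: insert d.com -> 10.0.0.3 (expiry=1+2=3). clock=1
Op 4: tick 1 -> clock=2.
Op 5: tick 1 -> clock=3. purged={d.com}
Op 6: insert e.com -> 10.0.0.2 (expiry=3+7=10). clock=3
Op 7: tick 1 -> clock=4.
Op 8: tick 1 -> clock=5.
Op 9: insert d.com -> 10.0.0.1 (expiry=5+1=6). clock=5
Op 10: insert d.com -> 10.0.0.1 (expiry=5+6=11). clock=5
Op 11: tick 1 -> clock=6.
Op 12: tick 1 -> clock=7.
Op 13: insert d.com -> 10.0.0.1 (expiry=7+6=13). clock=7
Op 14: tick 1 -> clock=8.
Op 15: tick 1 -> clock=9.
Op 16: tick 1 -> clock=10. purged={e.com}
Op 17: tick 1 -> clock=11.
Op 18: tick 1 -> clock=12.
Op 19: tick 1 -> clock=13. purged={d.com}
Final cache (unexpired): {} -> size=0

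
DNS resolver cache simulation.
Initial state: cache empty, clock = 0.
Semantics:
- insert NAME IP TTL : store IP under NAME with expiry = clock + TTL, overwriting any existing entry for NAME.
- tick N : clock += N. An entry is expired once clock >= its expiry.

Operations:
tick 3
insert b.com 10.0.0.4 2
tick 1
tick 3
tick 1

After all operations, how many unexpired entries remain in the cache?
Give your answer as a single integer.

Answer: 0

Derivation:
Op 1: tick 3 -> clock=3.
Op 2: insert b.com -> 10.0.0.4 (expiry=3+2=5). clock=3
Op 3: tick 1 -> clock=4.
Op 4: tick 3 -> clock=7. purged={b.com}
Op 5: tick 1 -> clock=8.
Final cache (unexpired): {} -> size=0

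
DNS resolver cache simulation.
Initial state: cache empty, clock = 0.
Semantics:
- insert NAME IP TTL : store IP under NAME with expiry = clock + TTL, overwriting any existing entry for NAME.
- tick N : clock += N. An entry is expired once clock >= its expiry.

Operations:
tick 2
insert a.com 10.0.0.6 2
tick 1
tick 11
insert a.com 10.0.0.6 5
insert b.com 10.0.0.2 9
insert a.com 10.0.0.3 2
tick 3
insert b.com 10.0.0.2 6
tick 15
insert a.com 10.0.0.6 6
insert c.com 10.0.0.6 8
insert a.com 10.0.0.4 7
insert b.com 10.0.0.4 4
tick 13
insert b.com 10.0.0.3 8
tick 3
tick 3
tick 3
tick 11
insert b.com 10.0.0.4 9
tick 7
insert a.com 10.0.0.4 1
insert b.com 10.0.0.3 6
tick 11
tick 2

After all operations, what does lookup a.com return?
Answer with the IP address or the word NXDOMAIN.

Op 1: tick 2 -> clock=2.
Op 2: insert a.com -> 10.0.0.6 (expiry=2+2=4). clock=2
Op 3: tick 1 -> clock=3.
Op 4: tick 11 -> clock=14. purged={a.com}
Op 5: insert a.com -> 10.0.0.6 (expiry=14+5=19). clock=14
Op 6: insert b.com -> 10.0.0.2 (expiry=14+9=23). clock=14
Op 7: insert a.com -> 10.0.0.3 (expiry=14+2=16). clock=14
Op 8: tick 3 -> clock=17. purged={a.com}
Op 9: insert b.com -> 10.0.0.2 (expiry=17+6=23). clock=17
Op 10: tick 15 -> clock=32. purged={b.com}
Op 11: insert a.com -> 10.0.0.6 (expiry=32+6=38). clock=32
Op 12: insert c.com -> 10.0.0.6 (expiry=32+8=40). clock=32
Op 13: insert a.com -> 10.0.0.4 (expiry=32+7=39). clock=32
Op 14: insert b.com -> 10.0.0.4 (expiry=32+4=36). clock=32
Op 15: tick 13 -> clock=45. purged={a.com,b.com,c.com}
Op 16: insert b.com -> 10.0.0.3 (expiry=45+8=53). clock=45
Op 17: tick 3 -> clock=48.
Op 18: tick 3 -> clock=51.
Op 19: tick 3 -> clock=54. purged={b.com}
Op 20: tick 11 -> clock=65.
Op 21: insert b.com -> 10.0.0.4 (expiry=65+9=74). clock=65
Op 22: tick 7 -> clock=72.
Op 23: insert a.com -> 10.0.0.4 (expiry=72+1=73). clock=72
Op 24: insert b.com -> 10.0.0.3 (expiry=72+6=78). clock=72
Op 25: tick 11 -> clock=83. purged={a.com,b.com}
Op 26: tick 2 -> clock=85.
lookup a.com: not in cache (expired or never inserted)

Answer: NXDOMAIN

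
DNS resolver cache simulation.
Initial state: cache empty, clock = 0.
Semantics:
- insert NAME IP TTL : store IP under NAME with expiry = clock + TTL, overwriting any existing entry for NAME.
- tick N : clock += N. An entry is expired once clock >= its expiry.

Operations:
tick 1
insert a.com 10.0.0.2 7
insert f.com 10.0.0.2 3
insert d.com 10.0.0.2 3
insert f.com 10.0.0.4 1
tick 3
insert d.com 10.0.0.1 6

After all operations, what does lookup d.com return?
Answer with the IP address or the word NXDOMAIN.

Op 1: tick 1 -> clock=1.
Op 2: insert a.com -> 10.0.0.2 (expiry=1+7=8). clock=1
Op 3: insert f.com -> 10.0.0.2 (expiry=1+3=4). clock=1
Op 4: insert d.com -> 10.0.0.2 (expiry=1+3=4). clock=1
Op 5: insert f.com -> 10.0.0.4 (expiry=1+1=2). clock=1
Op 6: tick 3 -> clock=4. purged={d.com,f.com}
Op 7: insert d.com -> 10.0.0.1 (expiry=4+6=10). clock=4
lookup d.com: present, ip=10.0.0.1 expiry=10 > clock=4

Answer: 10.0.0.1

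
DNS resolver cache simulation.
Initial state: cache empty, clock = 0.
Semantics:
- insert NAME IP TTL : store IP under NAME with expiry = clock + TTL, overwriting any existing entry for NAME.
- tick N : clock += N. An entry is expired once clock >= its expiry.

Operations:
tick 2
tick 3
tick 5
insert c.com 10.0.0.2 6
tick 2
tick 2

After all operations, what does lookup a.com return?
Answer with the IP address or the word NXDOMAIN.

Op 1: tick 2 -> clock=2.
Op 2: tick 3 -> clock=5.
Op 3: tick 5 -> clock=10.
Op 4: insert c.com -> 10.0.0.2 (expiry=10+6=16). clock=10
Op 5: tick 2 -> clock=12.
Op 6: tick 2 -> clock=14.
lookup a.com: not in cache (expired or never inserted)

Answer: NXDOMAIN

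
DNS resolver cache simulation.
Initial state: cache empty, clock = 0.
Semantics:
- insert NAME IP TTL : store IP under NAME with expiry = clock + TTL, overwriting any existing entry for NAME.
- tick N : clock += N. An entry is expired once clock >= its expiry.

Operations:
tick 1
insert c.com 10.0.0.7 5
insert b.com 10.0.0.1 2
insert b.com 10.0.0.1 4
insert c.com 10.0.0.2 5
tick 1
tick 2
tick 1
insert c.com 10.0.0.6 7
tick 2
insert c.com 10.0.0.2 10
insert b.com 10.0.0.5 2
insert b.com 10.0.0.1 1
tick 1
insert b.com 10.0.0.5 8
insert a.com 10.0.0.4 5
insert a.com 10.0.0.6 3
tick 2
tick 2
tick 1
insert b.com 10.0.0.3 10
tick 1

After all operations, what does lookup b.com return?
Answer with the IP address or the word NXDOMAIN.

Op 1: tick 1 -> clock=1.
Op 2: insert c.com -> 10.0.0.7 (expiry=1+5=6). clock=1
Op 3: insert b.com -> 10.0.0.1 (expiry=1+2=3). clock=1
Op 4: insert b.com -> 10.0.0.1 (expiry=1+4=5). clock=1
Op 5: insert c.com -> 10.0.0.2 (expiry=1+5=6). clock=1
Op 6: tick 1 -> clock=2.
Op 7: tick 2 -> clock=4.
Op 8: tick 1 -> clock=5. purged={b.com}
Op 9: insert c.com -> 10.0.0.6 (expiry=5+7=12). clock=5
Op 10: tick 2 -> clock=7.
Op 11: insert c.com -> 10.0.0.2 (expiry=7+10=17). clock=7
Op 12: insert b.com -> 10.0.0.5 (expiry=7+2=9). clock=7
Op 13: insert b.com -> 10.0.0.1 (expiry=7+1=8). clock=7
Op 14: tick 1 -> clock=8. purged={b.com}
Op 15: insert b.com -> 10.0.0.5 (expiry=8+8=16). clock=8
Op 16: insert a.com -> 10.0.0.4 (expiry=8+5=13). clock=8
Op 17: insert a.com -> 10.0.0.6 (expiry=8+3=11). clock=8
Op 18: tick 2 -> clock=10.
Op 19: tick 2 -> clock=12. purged={a.com}
Op 20: tick 1 -> clock=13.
Op 21: insert b.com -> 10.0.0.3 (expiry=13+10=23). clock=13
Op 22: tick 1 -> clock=14.
lookup b.com: present, ip=10.0.0.3 expiry=23 > clock=14

Answer: 10.0.0.3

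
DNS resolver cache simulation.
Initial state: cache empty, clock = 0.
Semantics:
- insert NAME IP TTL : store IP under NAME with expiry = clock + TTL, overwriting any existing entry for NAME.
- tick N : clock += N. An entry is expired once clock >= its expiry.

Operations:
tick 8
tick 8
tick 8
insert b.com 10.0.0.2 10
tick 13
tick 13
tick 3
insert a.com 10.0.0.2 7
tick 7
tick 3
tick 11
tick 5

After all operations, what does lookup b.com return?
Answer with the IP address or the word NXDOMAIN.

Op 1: tick 8 -> clock=8.
Op 2: tick 8 -> clock=16.
Op 3: tick 8 -> clock=24.
Op 4: insert b.com -> 10.0.0.2 (expiry=24+10=34). clock=24
Op 5: tick 13 -> clock=37. purged={b.com}
Op 6: tick 13 -> clock=50.
Op 7: tick 3 -> clock=53.
Op 8: insert a.com -> 10.0.0.2 (expiry=53+7=60). clock=53
Op 9: tick 7 -> clock=60. purged={a.com}
Op 10: tick 3 -> clock=63.
Op 11: tick 11 -> clock=74.
Op 12: tick 5 -> clock=79.
lookup b.com: not in cache (expired or never inserted)

Answer: NXDOMAIN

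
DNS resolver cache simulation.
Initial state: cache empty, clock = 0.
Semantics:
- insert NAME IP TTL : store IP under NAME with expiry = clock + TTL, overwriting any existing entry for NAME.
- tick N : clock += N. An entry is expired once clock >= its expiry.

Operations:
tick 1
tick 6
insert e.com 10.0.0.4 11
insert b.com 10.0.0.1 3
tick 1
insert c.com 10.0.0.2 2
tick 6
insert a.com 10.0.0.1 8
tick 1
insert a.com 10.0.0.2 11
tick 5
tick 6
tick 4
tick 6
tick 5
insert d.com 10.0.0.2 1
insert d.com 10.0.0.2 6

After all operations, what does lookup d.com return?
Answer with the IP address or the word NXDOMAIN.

Answer: 10.0.0.2

Derivation:
Op 1: tick 1 -> clock=1.
Op 2: tick 6 -> clock=7.
Op 3: insert e.com -> 10.0.0.4 (expiry=7+11=18). clock=7
Op 4: insert b.com -> 10.0.0.1 (expiry=7+3=10). clock=7
Op 5: tick 1 -> clock=8.
Op 6: insert c.com -> 10.0.0.2 (expiry=8+2=10). clock=8
Op 7: tick 6 -> clock=14. purged={b.com,c.com}
Op 8: insert a.com -> 10.0.0.1 (expiry=14+8=22). clock=14
Op 9: tick 1 -> clock=15.
Op 10: insert a.com -> 10.0.0.2 (expiry=15+11=26). clock=15
Op 11: tick 5 -> clock=20. purged={e.com}
Op 12: tick 6 -> clock=26. purged={a.com}
Op 13: tick 4 -> clock=30.
Op 14: tick 6 -> clock=36.
Op 15: tick 5 -> clock=41.
Op 16: insert d.com -> 10.0.0.2 (expiry=41+1=42). clock=41
Op 17: insert d.com -> 10.0.0.2 (expiry=41+6=47). clock=41
lookup d.com: present, ip=10.0.0.2 expiry=47 > clock=41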